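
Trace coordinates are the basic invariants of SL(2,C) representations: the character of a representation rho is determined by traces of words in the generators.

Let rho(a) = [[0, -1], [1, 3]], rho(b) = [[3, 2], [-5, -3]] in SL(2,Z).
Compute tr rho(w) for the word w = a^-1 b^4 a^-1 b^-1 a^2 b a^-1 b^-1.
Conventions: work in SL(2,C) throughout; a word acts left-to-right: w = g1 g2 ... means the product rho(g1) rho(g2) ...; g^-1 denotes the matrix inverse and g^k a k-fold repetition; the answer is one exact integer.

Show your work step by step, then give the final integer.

rho(a^-1) = [[3, 1], [-1, 0]]
... * rho(b) = [[3, 2], [-5, -3]]  ->  [[4, 3], [-3, -2]]
... * rho(b) = [[3, 2], [-5, -3]]  ->  [[-3, -1], [1, 0]]
... * rho(b) = [[3, 2], [-5, -3]]  ->  [[-4, -3], [3, 2]]
... * rho(b) = [[3, 2], [-5, -3]]  ->  [[3, 1], [-1, 0]]
... * rho(a^-1) = [[3, 1], [-1, 0]]  ->  [[8, 3], [-3, -1]]
... * rho(b^-1) = [[-3, -2], [5, 3]]  ->  [[-9, -7], [4, 3]]
... * rho(a) = [[0, -1], [1, 3]]  ->  [[-7, -12], [3, 5]]
... * rho(a) = [[0, -1], [1, 3]]  ->  [[-12, -29], [5, 12]]
... * rho(b) = [[3, 2], [-5, -3]]  ->  [[109, 63], [-45, -26]]
... * rho(a^-1) = [[3, 1], [-1, 0]]  ->  [[264, 109], [-109, -45]]
... * rho(b^-1) = [[-3, -2], [5, 3]]  ->  [[-247, -201], [102, 83]]
tr = -247 + 83 = -164

-164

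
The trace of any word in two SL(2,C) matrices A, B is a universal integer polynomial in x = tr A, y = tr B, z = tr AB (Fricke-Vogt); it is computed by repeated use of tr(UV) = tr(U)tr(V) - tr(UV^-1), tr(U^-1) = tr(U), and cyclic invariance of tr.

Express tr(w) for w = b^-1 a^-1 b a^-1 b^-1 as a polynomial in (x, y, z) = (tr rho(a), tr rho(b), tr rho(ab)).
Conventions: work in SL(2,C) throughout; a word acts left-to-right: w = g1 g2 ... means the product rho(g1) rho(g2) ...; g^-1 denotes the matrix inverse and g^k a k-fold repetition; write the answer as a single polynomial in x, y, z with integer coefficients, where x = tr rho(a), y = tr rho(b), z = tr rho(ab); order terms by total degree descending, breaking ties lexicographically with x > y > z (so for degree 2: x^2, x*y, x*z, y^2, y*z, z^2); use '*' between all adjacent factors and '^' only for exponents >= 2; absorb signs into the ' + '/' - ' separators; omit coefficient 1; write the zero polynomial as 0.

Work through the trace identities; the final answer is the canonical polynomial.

x*y^2*z - x^2*y - y^3 - y*z^2 + x*z + 3*y

trace(a^-1) = trace(a) = x
trace(b a b) = trace(b) trace(a b) - trace(a) = y*z - x
trace(b a b a) = trace(b a) trace(b a) - trace(1)   [split at repeated b] = z^2 - 2
trace(a b a^-1 b) = trace(b a b) trace(a) - trace(b a b a) = x*y*z - x^2 - z^2 + 2
trace(b a^-1 b^-1 a) = trace(a b a^-1) trace(b) - trace(a b a^-1 b) = -x*y*z + x^2 + y^2 + z^2 - 2
trace(b^-1 a^-1 b a^-1) = trace(b a^-1 b^-1) trace(a) - trace(b a^-1 b^-1 a) = x*y*z - y^2 - z^2 + 2
trace(a^-1 b) = trace(b) trace(a) - trace(b a) = x*y - z
trace(a^-1 b a^-1) = trace(a^-1 b) trace(a) - trace(a^-1 b a) = x^2*y - x*z - y
trace(b^-1 a^-1 b a^-1 b^-1) = trace(b^-1 a^-1 b a^-1) trace(b) - trace(b^-1 a^-1 b a^-1 b) = x*y^2*z - x^2*y - y^3 - y*z^2 + x*z + 3*y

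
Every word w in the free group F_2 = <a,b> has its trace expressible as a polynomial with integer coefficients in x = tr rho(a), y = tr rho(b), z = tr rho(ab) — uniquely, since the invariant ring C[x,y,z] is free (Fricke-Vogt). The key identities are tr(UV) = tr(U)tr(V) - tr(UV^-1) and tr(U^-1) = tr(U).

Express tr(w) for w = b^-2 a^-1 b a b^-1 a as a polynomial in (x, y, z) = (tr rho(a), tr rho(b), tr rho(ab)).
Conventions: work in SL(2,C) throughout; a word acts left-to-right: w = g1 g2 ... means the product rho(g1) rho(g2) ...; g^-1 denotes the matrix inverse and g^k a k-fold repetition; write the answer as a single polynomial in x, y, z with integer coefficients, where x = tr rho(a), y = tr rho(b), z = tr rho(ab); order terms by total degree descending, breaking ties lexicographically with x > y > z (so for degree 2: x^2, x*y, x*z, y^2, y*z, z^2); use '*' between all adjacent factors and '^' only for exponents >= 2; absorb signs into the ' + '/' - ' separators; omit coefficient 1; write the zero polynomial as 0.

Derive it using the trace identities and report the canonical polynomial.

trace(a^2) = trace(a) * trace(a) - trace(1)  (reduce the a square) = x^2 - 2
trace(a^2 b) = trace(a) * trace(b a) - trace(b)  (reduce the a square) = x*z - y
trace(a b^-1 a) = trace(a^2) * trace(b) - trace(a^2 b)  (eliminate b^-1) = x^2*y - x*z - y
trace(a^2 b a) = trace(a) * trace(b a^2) - trace(b a)  (reduce the a square) = x^2*z - x*y - z
trace(b a b a) = trace(b a) * trace(b a) - trace(1)  (split on b) = z^2 - 2
trace(b a b) = trace(b) * trace(a b) - trace(a)  (reduce the b square) = y*z - x
trace(a^2 b a b) = trace(a) * trace(b a b a) - trace(b a b)  (reduce the a square) = x*z^2 - y*z - x
trace(a b a b^-1 a) = trace(a^2 b a) * trace(b) - trace(a^2 b a b)  (eliminate b^-1) = x^2*y*z - x*y^2 - x*z^2 + x
trace(a b a b a b) = trace(b a) * trace(b a b a) - trace(b^-1 a^-1)  (split on b) = z^3 - 3*z
trace(a b a b^-1 a b) = trace(a b a b a) * trace(b) - trace(a b a b a b)  (eliminate b^-1) = x*y*z^2 - y^2*z - z^3 - x*y + 3*z
trace(b a b^-1 a b^-1 a) = trace(a b a b^-1 a) * trace(b) - trace(a b a b^-1 a b)  (eliminate b^-1) = x^2*y^2*z - x*y^3 - 2*x*y*z^2 + y^2*z + z^3 + 2*x*y - 3*z
trace(b^-1 a^-1 b a b^-1 a) = trace(b a b^-1 a b^-1) * trace(a) - trace(b a b^-1 a b^-1 a)  (eliminate a^-1) = -x^2*y^2*z + x^3*y + x*y^3 + 2*x*y*z^2 - x^2*z - y^2*z - z^3 - 3*x*y + 3*z
trace(b^-2 a^-1 b a b^-1 a) = trace(b^-1 a^-1 b a b^-1 a) * trace(b) - trace(b^-1 a^-1 b a b^-1 a b)  (eliminate b^-1) = -x^2*y^3*z + x^3*y^2 + x*y^4 + 2*x*y^2*z^2 - x^2*y*z - y^3*z - y*z^3 - 3*x*y^2 + 3*y*z - x

-x^2*y^3*z + x^3*y^2 + x*y^4 + 2*x*y^2*z^2 - x^2*y*z - y^3*z - y*z^3 - 3*x*y^2 + 3*y*z - x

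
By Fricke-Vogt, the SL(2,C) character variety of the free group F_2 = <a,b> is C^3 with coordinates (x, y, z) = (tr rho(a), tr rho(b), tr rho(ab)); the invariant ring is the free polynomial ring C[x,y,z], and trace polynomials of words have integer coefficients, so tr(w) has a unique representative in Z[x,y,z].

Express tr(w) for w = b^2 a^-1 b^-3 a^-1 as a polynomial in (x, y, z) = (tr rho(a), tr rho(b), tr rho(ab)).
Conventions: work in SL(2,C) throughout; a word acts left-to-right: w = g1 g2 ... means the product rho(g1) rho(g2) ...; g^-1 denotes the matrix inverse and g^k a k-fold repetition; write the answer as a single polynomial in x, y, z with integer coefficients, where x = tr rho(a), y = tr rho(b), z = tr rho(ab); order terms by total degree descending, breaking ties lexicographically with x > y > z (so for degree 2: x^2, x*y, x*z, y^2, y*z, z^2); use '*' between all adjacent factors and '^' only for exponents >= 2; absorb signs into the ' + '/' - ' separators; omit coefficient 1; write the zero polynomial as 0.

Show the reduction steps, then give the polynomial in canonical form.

use: tr(b^2) = tr(b)*tr(b) - tr(1)   [square of b] = y^2 - 2
tr(b^2 a) = tr(b)*tr(a b) - tr(a)   [square of b] = y*z - x
apply: tr(a^-1 b^2) = tr(b^2)*tr(a) - tr(b^2 a)   [inverse elimination on a] = x*y^2 - y*z - x
tr(a^-1 b^2 a^-1) = tr(a^-1 b^2)*tr(a) - tr(a^-1 b^2 a)   [inverse elimination on a] = x^2*y^2 - x*y*z - x^2 - y^2 + 2
apply: tr(b^3) = tr(b)*tr(b^2) - tr(b)   [square of b] = y^3 - 3*y
use: tr(b^3 a) = tr(b)*tr(a b^2) - tr(a b)   [square of b] = y^2*z - x*y - z
tr(b a^-1 b^2) = tr(b^3)*tr(a) - tr(b^3 a)   [inverse elimination on a] = x*y^3 - y^2*z - 2*x*y + z
apply: tr(a b a b) = tr(b a)*tr(b a) - tr(1)   [split at a repeated b] = z^2 - 2
use: tr(a b a) = tr(a)*tr(b a) - tr(b)   [square of a] = x*z - y
tr(b^2 a b a) = tr(b)*tr(a b a b) - tr(a b a)   [square of b] = y*z^2 - x*z - y
tr(b a^-1 b^2 a) = tr(b^2 a b)*tr(a) - tr(b^2 a b a)   [inverse elimination on a] = x*y^2*z - x^2*y - y*z^2 + y
use: tr(a^-1 b^2 a^-1 b) = tr(b a^-1 b^2)*tr(a) - tr(b a^-1 b^2 a)   [inverse elimination on a] = x^2*y^3 - 2*x*y^2*z - x^2*y + y*z^2 + x*z - y
apply: tr(b^-1 a^-1 b^2 a^-1) = tr(a^-1 b^2 a^-1)*tr(b) - tr(a^-1 b^2 a^-1 b)   [inverse elimination on b] = x*y^2*z - y^3 - y*z^2 - x*z + 3*y
tr(b^-2 a^-1 b^2 a^-1) = tr(b^-1 a^-1 b^2 a^-1)*tr(b) - tr(b^-1 a^-1 b^2 a^-1 b)   [inverse elimination on b] = x*y^3*z - x^2*y^2 - y^4 - y^2*z^2 + x^2 + 4*y^2 - 2
tr(b^2 a^-1 b^-3 a^-1) = tr(b^-2 a^-1 b^2 a^-1)*tr(b) - tr(b^-2 a^-1 b^2 a^-1 b)   [inverse elimination on b] = x*y^4*z - x^2*y^3 - y^5 - y^3*z^2 - x*y^2*z + x^2*y + 5*y^3 + y*z^2 + x*z - 5*y

x*y^4*z - x^2*y^3 - y^5 - y^3*z^2 - x*y^2*z + x^2*y + 5*y^3 + y*z^2 + x*z - 5*y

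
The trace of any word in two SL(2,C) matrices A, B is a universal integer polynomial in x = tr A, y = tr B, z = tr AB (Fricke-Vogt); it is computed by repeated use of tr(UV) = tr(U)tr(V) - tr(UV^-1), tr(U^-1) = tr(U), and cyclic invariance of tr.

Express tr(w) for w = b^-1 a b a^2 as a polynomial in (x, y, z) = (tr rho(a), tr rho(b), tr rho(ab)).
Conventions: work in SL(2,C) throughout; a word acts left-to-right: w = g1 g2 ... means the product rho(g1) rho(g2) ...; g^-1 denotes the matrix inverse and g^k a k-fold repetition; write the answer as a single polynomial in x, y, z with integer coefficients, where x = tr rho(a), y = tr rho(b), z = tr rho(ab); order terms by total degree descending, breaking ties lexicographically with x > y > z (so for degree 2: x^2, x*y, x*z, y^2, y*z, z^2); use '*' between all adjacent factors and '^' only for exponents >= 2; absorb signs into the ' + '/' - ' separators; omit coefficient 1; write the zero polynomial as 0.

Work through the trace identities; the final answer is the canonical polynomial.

and tr(a b a) = tr(a) tr(b a) - tr(b)   [square of a] = x*z - y
tr(a b a^2) = tr(a) tr(a b a) - tr(a b)   [square of a] = x^2*z - x*y - z
tr(b a b a) = tr(a b) tr(a b) - tr(1)   [split at a repeated a] = z^2 - 2
tr(b a b) = tr(b) tr(a b) - tr(a)   [square of b] = y*z - x
and tr(a b a^2 b) = tr(a) tr(b a b a) - tr(b a b)   [square of a] = x*z^2 - y*z - x
next, tr(b^-1 a b a^2) = tr(a b a^2) tr(b) - tr(a b a^2 b)   [inverse elimination on b] = x^2*y*z - x*y^2 - x*z^2 + x

x^2*y*z - x*y^2 - x*z^2 + x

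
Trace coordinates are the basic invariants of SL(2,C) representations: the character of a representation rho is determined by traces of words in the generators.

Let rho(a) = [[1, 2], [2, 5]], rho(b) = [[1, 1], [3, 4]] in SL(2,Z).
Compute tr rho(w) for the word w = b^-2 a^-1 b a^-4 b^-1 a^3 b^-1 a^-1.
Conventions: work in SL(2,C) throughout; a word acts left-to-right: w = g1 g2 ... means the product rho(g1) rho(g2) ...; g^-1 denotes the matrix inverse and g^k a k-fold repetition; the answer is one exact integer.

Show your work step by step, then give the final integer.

rho(b^-1) = [[4, -1], [-3, 1]]
... * rho(b^-1) = [[4, -1], [-3, 1]]  ->  [[19, -5], [-15, 4]]
... * rho(a^-1) = [[5, -2], [-2, 1]]  ->  [[105, -43], [-83, 34]]
... * rho(b) = [[1, 1], [3, 4]]  ->  [[-24, -67], [19, 53]]
... * rho(a^-1) = [[5, -2], [-2, 1]]  ->  [[14, -19], [-11, 15]]
... * rho(a^-1) = [[5, -2], [-2, 1]]  ->  [[108, -47], [-85, 37]]
... * rho(a^-1) = [[5, -2], [-2, 1]]  ->  [[634, -263], [-499, 207]]
... * rho(a^-1) = [[5, -2], [-2, 1]]  ->  [[3696, -1531], [-2909, 1205]]
... * rho(b^-1) = [[4, -1], [-3, 1]]  ->  [[19377, -5227], [-15251, 4114]]
... * rho(a) = [[1, 2], [2, 5]]  ->  [[8923, 12619], [-7023, -9932]]
... * rho(a) = [[1, 2], [2, 5]]  ->  [[34161, 80941], [-26887, -63706]]
... * rho(a) = [[1, 2], [2, 5]]  ->  [[196043, 473027], [-154299, -372304]]
... * rho(b^-1) = [[4, -1], [-3, 1]]  ->  [[-634909, 276984], [499716, -218005]]
... * rho(a^-1) = [[5, -2], [-2, 1]]  ->  [[-3728513, 1546802], [2934590, -1217437]]
tr = -3728513 + -1217437 = -4945950

-4945950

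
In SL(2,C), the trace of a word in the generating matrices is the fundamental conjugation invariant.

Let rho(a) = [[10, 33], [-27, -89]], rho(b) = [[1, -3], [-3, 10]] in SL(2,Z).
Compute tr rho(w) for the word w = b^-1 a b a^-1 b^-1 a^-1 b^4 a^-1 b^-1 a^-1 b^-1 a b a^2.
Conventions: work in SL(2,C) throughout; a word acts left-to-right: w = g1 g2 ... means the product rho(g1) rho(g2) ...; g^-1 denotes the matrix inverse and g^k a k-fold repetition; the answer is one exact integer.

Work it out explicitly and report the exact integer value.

2571211557840863725319

rho(b^-1) = [[10, 3], [3, 1]]
... * rho(a) = [[10, 33], [-27, -89]]  ->  [[19, 63], [3, 10]]
... * rho(b) = [[1, -3], [-3, 10]]  ->  [[-170, 573], [-27, 91]]
... * rho(a^-1) = [[-89, -33], [27, 10]]  ->  [[30601, 11340], [4860, 1801]]
... * rho(b^-1) = [[10, 3], [3, 1]]  ->  [[340030, 103143], [54003, 16381]]
... * rho(a^-1) = [[-89, -33], [27, 10]]  ->  [[-27477809, -10189560], [-4363980, -1618289]]
... * rho(b) = [[1, -3], [-3, 10]]  ->  [[3090871, -19462173], [490887, -3090950]]
... * rho(b) = [[1, -3], [-3, 10]]  ->  [[61477390, -203894343], [9763737, -32382161]]
... * rho(b) = [[1, -3], [-3, 10]]  ->  [[673160419, -2223375600], [106910220, -353112821]]
... * rho(b) = [[1, -3], [-3, 10]]  ->  [[7343287219, -24253237257], [1166248683, -3851858870]]
... * rho(a^-1) = [[-89, -33], [27, 10]]  ->  [[-1308389968430, -484860850797], [-207796322277, -77004795239]]
... * rho(b^-1) = [[10, 3], [3, 1]]  ->  [[-14538482236691, -4410030756087], [-2308977608487, -700393762070]]
... * rho(a^-1) = [[-89, -33], [27, 10]]  ->  [[1174854088651150, 435669606249933], [186588375579453, 69192323459371]]
... * rho(b^-1) = [[10, 3], [3, 1]]  ->  [[13055549705261299, 3960231872203383], [2073460726172643, 628957450197730]]
... * rho(a) = [[10, 33], [-27, -89]]  ->  [[23629236503121649, 78372503647521780], [3752756106387720, 12446990896099249]]
... * rho(b) = [[1, -3], [-3, 10]]  ->  [[-211488274439443691, 712837326965852853], [-33588216581910027, 113211640641829330]]
... * rho(a) = [[10, 33], [-27, -89]]  ->  [[-21361490572472463941, -70421635156462545720], [-3392596463148492180, -11184247164325841261]]
... * rho(a) = [[10, 33], [-27, -89]]  ->  [[1687769243499764095030, 5562596340033575259027], [268048708805312792247, 883442314341099630289]]
tr = 1687769243499764095030 + 883442314341099630289 = 2571211557840863725319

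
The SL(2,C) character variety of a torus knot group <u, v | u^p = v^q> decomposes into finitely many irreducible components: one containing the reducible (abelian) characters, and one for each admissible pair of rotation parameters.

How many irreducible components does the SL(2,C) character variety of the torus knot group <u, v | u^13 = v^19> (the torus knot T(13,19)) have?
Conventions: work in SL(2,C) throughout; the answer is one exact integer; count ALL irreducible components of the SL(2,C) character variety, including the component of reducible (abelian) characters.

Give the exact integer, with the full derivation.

Gamma = < u, v | u^13 = v^19 > (torus knot T(13,19)); the central element u^13 = v^19 acts as +I or -I in any irreducible SL(2,C) representation.
So on each irreducible component the traces are pinned: tr(u) = 2*cos(pi*alpha/13) with 1 <= alpha <= 12, tr(v) = 2*cos(pi*beta/19) with 1 <= beta <= 18.
u^13 = (-1)^alpha I and v^19 = (-1)^beta I must agree, so alpha and beta have equal parity.
Counting: 6 odd alphas x 9 odd betas + 6 even alphas x 9 even betas = 54 + 54 = 108.
That is 108 components of irreducible characters, and with the reducible (abelian) component the total is 109.

109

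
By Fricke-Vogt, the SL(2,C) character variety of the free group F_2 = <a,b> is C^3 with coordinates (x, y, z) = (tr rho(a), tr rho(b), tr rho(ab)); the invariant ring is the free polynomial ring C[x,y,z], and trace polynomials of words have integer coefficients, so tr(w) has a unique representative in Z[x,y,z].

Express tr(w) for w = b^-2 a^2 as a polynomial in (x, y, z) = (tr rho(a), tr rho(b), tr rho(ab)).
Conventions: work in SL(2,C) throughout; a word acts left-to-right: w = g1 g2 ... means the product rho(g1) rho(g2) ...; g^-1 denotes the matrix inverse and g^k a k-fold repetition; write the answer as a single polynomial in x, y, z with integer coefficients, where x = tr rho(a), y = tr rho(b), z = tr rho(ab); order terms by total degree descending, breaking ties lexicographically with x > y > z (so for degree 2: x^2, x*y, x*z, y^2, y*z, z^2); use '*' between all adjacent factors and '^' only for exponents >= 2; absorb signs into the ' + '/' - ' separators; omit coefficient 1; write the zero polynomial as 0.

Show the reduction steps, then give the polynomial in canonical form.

x^2*y^2 - x*y*z - x^2 - y^2 + 2

tr(a^2) = tr(a) tr(a) - tr(1)   [square of a] = x^2 - 2
tr(a^2 b) = tr(a) tr(b a) - tr(b)   [square of a] = x*z - y
use: tr(b^-1 a^2) = tr(a^2) tr(b) - tr(a^2 b)   [inverse elimination on b] = x^2*y - x*z - y
use: tr(b^-2 a^2) = tr(b^-1 a^2) tr(b) - tr(b^-1 a^2 b)   [inverse elimination on b] = x^2*y^2 - x*y*z - x^2 - y^2 + 2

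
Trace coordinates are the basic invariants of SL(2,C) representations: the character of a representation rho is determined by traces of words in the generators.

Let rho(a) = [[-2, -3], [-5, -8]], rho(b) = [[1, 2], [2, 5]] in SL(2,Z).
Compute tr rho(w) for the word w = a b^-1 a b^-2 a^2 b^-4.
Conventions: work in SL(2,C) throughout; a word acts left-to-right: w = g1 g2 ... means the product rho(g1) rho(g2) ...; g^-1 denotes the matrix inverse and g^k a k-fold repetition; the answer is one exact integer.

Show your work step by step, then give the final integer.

1046

rho(a) = [[-2, -3], [-5, -8]]
... * rho(b^-1) = [[5, -2], [-2, 1]]  ->  [[-4, 1], [-9, 2]]
... * rho(a) = [[-2, -3], [-5, -8]]  ->  [[3, 4], [8, 11]]
... * rho(b^-1) = [[5, -2], [-2, 1]]  ->  [[7, -2], [18, -5]]
... * rho(b^-1) = [[5, -2], [-2, 1]]  ->  [[39, -16], [100, -41]]
... * rho(a) = [[-2, -3], [-5, -8]]  ->  [[2, 11], [5, 28]]
... * rho(a) = [[-2, -3], [-5, -8]]  ->  [[-59, -94], [-150, -239]]
... * rho(b^-1) = [[5, -2], [-2, 1]]  ->  [[-107, 24], [-272, 61]]
... * rho(b^-1) = [[5, -2], [-2, 1]]  ->  [[-583, 238], [-1482, 605]]
... * rho(b^-1) = [[5, -2], [-2, 1]]  ->  [[-3391, 1404], [-8620, 3569]]
... * rho(b^-1) = [[5, -2], [-2, 1]]  ->  [[-19763, 8186], [-50238, 20809]]
tr = -19763 + 20809 = 1046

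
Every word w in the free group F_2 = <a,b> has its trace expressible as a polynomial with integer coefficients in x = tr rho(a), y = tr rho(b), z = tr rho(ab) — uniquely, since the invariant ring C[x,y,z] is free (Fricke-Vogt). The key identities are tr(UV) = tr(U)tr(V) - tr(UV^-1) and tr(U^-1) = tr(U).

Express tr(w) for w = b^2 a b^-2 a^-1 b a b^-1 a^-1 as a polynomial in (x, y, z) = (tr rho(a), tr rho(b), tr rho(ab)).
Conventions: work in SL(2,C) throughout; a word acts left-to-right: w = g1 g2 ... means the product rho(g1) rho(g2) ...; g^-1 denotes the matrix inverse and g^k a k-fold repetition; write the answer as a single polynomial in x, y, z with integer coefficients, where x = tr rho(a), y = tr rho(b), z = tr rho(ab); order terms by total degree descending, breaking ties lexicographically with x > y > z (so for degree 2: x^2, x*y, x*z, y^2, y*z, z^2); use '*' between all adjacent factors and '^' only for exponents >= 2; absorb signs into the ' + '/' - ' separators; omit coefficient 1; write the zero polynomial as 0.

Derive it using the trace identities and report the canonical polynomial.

trace(a b a) = trace(a)*trace(b a) - trace(b) = x*z - y
so trace(a b a b) = trace(a b)*trace(a b) - trace(1) = z^2 - 2
so trace(b a b^-1 a) = trace(a b a)*trace(b) - trace(a b a b) = x*y*z - y^2 - z^2 + 2
reduce: trace(a^3 b) = trace(a)*trace(a b a) - trace(a b) = x^2*z - x*y - z
so trace(a^2) = trace(a)*trace(a) - trace(1) = x^2 - 2
reduce: trace(a^3) = trace(a)*trace(a^2) - trace(a) = x^3 - 3*x
so trace(a b^2 a^2) = trace(b)*trace(a^3 b) - trace(a^3) = x^2*y*z - x^3 - x*y^2 - y*z + 3*x
trace(b a b^2 a) = trace(b)*trace(a b a b) - trace(a b a) = y*z^2 - x*z - y
so trace(b a b) = trace(b)*trace(a b) - trace(a) = y*z - x
trace(b a b^2) = trace(b)*trace(b a b) - trace(b a) = y^2*z - x*y - z
trace(a b^2 a^2 b) = trace(a)*trace(b a b^2 a) - trace(b a b^2) = x*y*z^2 - x^2*z - y^2*z + z
trace(a b^-1 a b^2 a) = trace(a b^2 a^2)*trace(b) - trace(a b^2 a^2 b) = x^2*y^2*z - x^3*y - x*y^3 - x*y*z^2 + x^2*z + 3*x*y - z
reduce: trace(a b^2 a b a) = trace(a)*trace(b^2 a b a) - trace(b^2 a b) = x*y*z^2 - x^2*z - y^2*z + z
trace(a b a b a b) = trace(a b a b)*trace(a b) - trace(b a) = z^3 - 3*z
trace(a b a b a) = trace(a)*trace(b a b a) - trace(b a b) = x*z^2 - y*z - x
so trace(a b^2 a b a b) = trace(b)*trace(a b a b a b) - trace(a b a b a) = y*z^3 - x*z^2 - 2*y*z + x
so trace(a b^-1 a b^2 a b) = trace(a b^2 a b a)*trace(b) - trace(a b^2 a b a b) = x*y^2*z^2 - x^2*y*z - y^3*z - y*z^3 + x*z^2 + 3*y*z - x
so trace(b^2 a b^-1 a b^-1 a) = trace(a b^-1 a b^2 a)*trace(b) - trace(a b^-1 a b^2 a b) = x^2*y^3*z - x^3*y^2 - x*y^4 - 2*x*y^2*z^2 + 2*x^2*y*z + y^3*z + y*z^3 + 3*x*y^2 - x*z^2 - 4*y*z + x
reduce: trace(a b^-1 a^-1 b^2 a b^-1) = trace(b^2 a b^-1 a b^-1)*trace(a) - trace(b^2 a b^-1 a b^-1 a) = -x^2*y^3*z + x^3*y^2 + x*y^4 + 2*x*y^2*z^2 - x^2*y*z - y^3*z - y*z^3 - 4*x*y^2 + 4*y*z + x
reduce: trace(b^2) = trace(b)*trace(b) - trace(1) = y^2 - 2
reduce: trace(a^2 b^2) = trace(a)*trace(b^2 a) - trace(b^2) = x*y*z - x^2 - y^2 + 2
trace(a b^3 a) = trace(b)*trace(a^2 b^2) - trace(a^2 b) = x*y^2*z - x^2*y - y^3 - x*z + 3*y
so trace(a b^3 a b) = trace(b)*trace(a b a b^2) - trace(a b a b) = y^2*z^2 - x*y*z - y^2 - z^2 + 2
reduce: trace(b^2 a b^-1 a b) = trace(a b^3 a)*trace(b) - trace(a b^3 a b) = x*y^3*z - x^2*y^2 - y^4 - y^2*z^2 + 4*y^2 + z^2 - 2
trace(b^2 a^2 b a b) = trace(b)*trace(b a^2 b a b) - trace(b a^2 b a) = x*y^2*z^2 - x^2*y*z - y^3*z - x*z^2 + 2*y*z + x
trace(a^2 b a b a b) = trace(a)*trace(b a b a b a) - trace(b a b a b) = x*z^3 - y*z^2 - 2*x*z + y
trace(a^2 b a b a) = trace(a)*trace(a b a b a) - trace(a b a b) = x^2*z^2 - x*y*z - x^2 - z^2 + 2
reduce: trace(b^2 a^2 b a b a) = trace(b)*trace(a^2 b a b a b) - trace(a^2 b a b a) = x*y*z^3 - x^2*z^2 - y^2*z^2 - x*y*z + x^2 + y^2 + z^2 - 2
reduce: trace(a b a b a^-1 b^2 a) = trace(b^2 a^2 b a b)*trace(a) - trace(b^2 a^2 b a b a) = x^2*y^2*z^2 - x^3*y*z - x*y^3*z - x*y*z^3 + y^2*z^2 + 3*x*y*z - y^2 - z^2 + 2
trace(b^2 a b a b a b) = trace(b)*trace(b a b a b a b) - trace(b a b a b a) = y^2*z^3 - x*y*z^2 - 2*y^2*z - z^3 + x*y + 3*z
so trace(a b a b a b a b) = trace(a b a b)*trace(a b a b) - trace(1) = z^4 - 4*z^2 + 2
trace(b^2 a b a b a b a) = trace(b)*trace(a b a b a b a b) - trace(a b a b a b a) = y*z^4 - x*z^3 - 3*y*z^2 + 2*x*z + y
reduce: trace(a b a b a^-1 b^2 a b) = trace(b^2 a b a b a b)*trace(a) - trace(b^2 a b a b a b a) = x*y^2*z^3 - x^2*y*z^2 - y*z^4 - 2*x*y^2*z + x^2*y + 3*y*z^2 + x*z - y
reduce: trace(a^-1 b^2 a b^-1 a b a b) = trace(a b a b a^-1 b^2 a)*trace(b) - trace(a b a b a^-1 b^2 a b) = x^2*y^3*z^2 - x^3*y^2*z - x*y^4*z - 2*x*y^2*z^3 + x^2*y*z^2 + y^3*z^2 + y*z^4 + 5*x*y^2*z - x^2*y - y^3 - 4*y*z^2 - x*z + 3*y
reduce: trace(b^-1 a b a b^-1 a^-1 b^2 a) = trace(a^-1 b^2 a b^-1 a b a)*trace(b) - trace(a^-1 b^2 a b^-1 a b a b) = -x^2*y^3*z^2 + x^3*y^2*z + 2*x*y^4*z + 2*x*y^2*z^3 - x^2*y^3 - x^2*y*z^2 - y^5 - 2*y^3*z^2 - y*z^4 - 5*x*y^2*z + x^2*y + 5*y^3 + 5*y*z^2 + x*z - 5*y
trace(a b a b^-1 a^-1 b^2 a) = trace(a^-1 b^2 a^2 b a)*trace(b) - trace(a^-1 b^2 a^2 b a b) = -x^2*y^2*z^2 + x^3*y*z + 2*x*y^3*z + x*y*z^3 - x^2*y^2 - y^4 - y^2*z^2 - 4*x*y*z + 4*y^2 + z^2 - 2
trace(b a b^-1 a^-1 b^2 a b^-2 a) = trace(b^-1 a b a b^-1 a^-1 b^2 a)*trace(b) - trace(b^-1 a b a b^-1 a^-1 b^2 a b) = -x^2*y^4*z^2 + x^3*y^3*z + 2*x*y^5*z + 2*x*y^3*z^3 - x^2*y^4 - y^6 - 2*y^4*z^2 - y^2*z^4 - x^3*y*z - 7*x*y^3*z - x*y*z^3 + 2*x^2*y^2 + 6*y^4 + 6*y^2*z^2 + 5*x*y*z - 9*y^2 - z^2 + 2
so trace(b^2 a b^-2 a^-1 b a b^-1 a^-1) = trace(b a b^-1 a^-1 b^2 a b^-2)*trace(a) - trace(b a b^-1 a^-1 b^2 a b^-2 a) = x^2*y^4*z^2 - 2*x^3*y^3*z - 2*x*y^5*z - 2*x*y^3*z^3 + x^4*y^2 + 2*x^2*y^4 + 2*x^2*y^2*z^2 + y^6 + 2*y^4*z^2 + y^2*z^4 + 6*x*y^3*z - 6*x^2*y^2 - 6*y^4 - 6*y^2*z^2 - x*y*z + x^2 + 9*y^2 + z^2 - 2

x^2*y^4*z^2 - 2*x^3*y^3*z - 2*x*y^5*z - 2*x*y^3*z^3 + x^4*y^2 + 2*x^2*y^4 + 2*x^2*y^2*z^2 + y^6 + 2*y^4*z^2 + y^2*z^4 + 6*x*y^3*z - 6*x^2*y^2 - 6*y^4 - 6*y^2*z^2 - x*y*z + x^2 + 9*y^2 + z^2 - 2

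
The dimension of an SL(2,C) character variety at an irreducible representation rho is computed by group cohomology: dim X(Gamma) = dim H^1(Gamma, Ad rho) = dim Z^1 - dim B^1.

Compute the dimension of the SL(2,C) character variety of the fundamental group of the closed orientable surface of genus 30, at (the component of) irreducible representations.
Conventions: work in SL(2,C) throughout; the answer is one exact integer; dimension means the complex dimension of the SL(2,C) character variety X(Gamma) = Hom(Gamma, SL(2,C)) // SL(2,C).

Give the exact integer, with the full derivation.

Gamma = pi_1(Sigma_30) = < a_1, b_1, ..., a_30, b_30 | prod [a_i, b_i] > has 2g = 60 generators and 1 relator.
A cocycle assigns one sl_2 vector per generator subject to the relator condition d_2(z) = 0: dim of the unconstrained space is 3*2g = 180.
d_2 is surjective at irreducible rho (its cokernel H^2 is dual to H^0 = 0), so dim Z^1 = 180 - 3 = 177.
As always at irreducible rho, dim B^1 = 3.
Hence dim X = 177 - 3 = 174.

174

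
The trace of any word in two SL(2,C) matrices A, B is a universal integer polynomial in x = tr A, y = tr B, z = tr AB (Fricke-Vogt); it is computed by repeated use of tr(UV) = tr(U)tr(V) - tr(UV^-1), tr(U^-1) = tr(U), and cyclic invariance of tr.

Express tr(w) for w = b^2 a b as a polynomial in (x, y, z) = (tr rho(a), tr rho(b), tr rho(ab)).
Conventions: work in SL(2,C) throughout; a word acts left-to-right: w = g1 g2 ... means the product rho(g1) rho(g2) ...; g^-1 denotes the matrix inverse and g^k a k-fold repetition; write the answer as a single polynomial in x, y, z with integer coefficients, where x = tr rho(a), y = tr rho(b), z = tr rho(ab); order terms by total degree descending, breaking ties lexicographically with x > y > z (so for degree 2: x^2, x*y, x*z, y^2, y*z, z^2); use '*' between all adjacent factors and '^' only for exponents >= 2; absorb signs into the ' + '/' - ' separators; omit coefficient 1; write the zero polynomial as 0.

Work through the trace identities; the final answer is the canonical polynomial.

y^2*z - x*y - z

use: trace(a b^2) = trace(b) * trace(a b) - trace(a) = y*z - x
apply: trace(b^2 a b) = trace(b) * trace(a b^2) - trace(a b) = y^2*z - x*y - z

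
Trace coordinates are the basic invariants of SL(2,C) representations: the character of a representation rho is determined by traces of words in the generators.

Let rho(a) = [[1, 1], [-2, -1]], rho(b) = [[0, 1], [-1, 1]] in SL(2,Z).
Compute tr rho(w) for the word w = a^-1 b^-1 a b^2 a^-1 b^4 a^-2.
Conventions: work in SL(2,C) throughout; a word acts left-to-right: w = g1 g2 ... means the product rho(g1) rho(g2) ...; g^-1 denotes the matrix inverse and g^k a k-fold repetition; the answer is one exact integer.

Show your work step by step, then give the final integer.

56

rho(a^-1) = [[-1, -1], [2, 1]]
... * rho(b^-1) = [[1, -1], [1, 0]]  ->  [[-2, 1], [3, -2]]
... * rho(a) = [[1, 1], [-2, -1]]  ->  [[-4, -3], [7, 5]]
... * rho(b) = [[0, 1], [-1, 1]]  ->  [[3, -7], [-5, 12]]
... * rho(b) = [[0, 1], [-1, 1]]  ->  [[7, -4], [-12, 7]]
... * rho(a^-1) = [[-1, -1], [2, 1]]  ->  [[-15, -11], [26, 19]]
... * rho(b) = [[0, 1], [-1, 1]]  ->  [[11, -26], [-19, 45]]
... * rho(b) = [[0, 1], [-1, 1]]  ->  [[26, -15], [-45, 26]]
... * rho(b) = [[0, 1], [-1, 1]]  ->  [[15, 11], [-26, -19]]
... * rho(b) = [[0, 1], [-1, 1]]  ->  [[-11, 26], [19, -45]]
... * rho(a^-1) = [[-1, -1], [2, 1]]  ->  [[63, 37], [-109, -64]]
... * rho(a^-1) = [[-1, -1], [2, 1]]  ->  [[11, -26], [-19, 45]]
tr = 11 + 45 = 56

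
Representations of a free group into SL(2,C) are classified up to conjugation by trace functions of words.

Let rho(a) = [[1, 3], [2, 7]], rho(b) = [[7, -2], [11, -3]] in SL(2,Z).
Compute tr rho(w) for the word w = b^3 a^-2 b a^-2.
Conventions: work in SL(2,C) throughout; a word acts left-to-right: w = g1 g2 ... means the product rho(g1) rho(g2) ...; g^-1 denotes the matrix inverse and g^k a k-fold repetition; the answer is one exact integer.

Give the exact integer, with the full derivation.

228610

rho(b) = [[7, -2], [11, -3]]
... * rho(b) = [[7, -2], [11, -3]]  ->  [[27, -8], [44, -13]]
... * rho(b) = [[7, -2], [11, -3]]  ->  [[101, -30], [165, -49]]
... * rho(a^-1) = [[7, -3], [-2, 1]]  ->  [[767, -333], [1253, -544]]
... * rho(a^-1) = [[7, -3], [-2, 1]]  ->  [[6035, -2634], [9859, -4303]]
... * rho(b) = [[7, -2], [11, -3]]  ->  [[13271, -4168], [21680, -6809]]
... * rho(a^-1) = [[7, -3], [-2, 1]]  ->  [[101233, -43981], [165378, -71849]]
... * rho(a^-1) = [[7, -3], [-2, 1]]  ->  [[796593, -347680], [1301344, -567983]]
tr = 796593 + -567983 = 228610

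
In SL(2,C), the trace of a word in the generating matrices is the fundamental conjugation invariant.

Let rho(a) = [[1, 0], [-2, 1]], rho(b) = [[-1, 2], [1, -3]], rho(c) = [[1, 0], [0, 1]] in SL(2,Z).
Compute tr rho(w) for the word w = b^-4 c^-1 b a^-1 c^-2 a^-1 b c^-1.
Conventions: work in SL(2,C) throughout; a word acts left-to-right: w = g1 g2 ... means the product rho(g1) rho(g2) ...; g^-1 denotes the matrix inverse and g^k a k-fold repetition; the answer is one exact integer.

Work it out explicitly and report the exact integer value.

46

rho(b^-1) = [[-3, -2], [-1, -1]]
... * rho(b^-1) = [[-3, -2], [-1, -1]]  ->  [[11, 8], [4, 3]]
... * rho(b^-1) = [[-3, -2], [-1, -1]]  ->  [[-41, -30], [-15, -11]]
... * rho(b^-1) = [[-3, -2], [-1, -1]]  ->  [[153, 112], [56, 41]]
... * rho(c^-1) = [[1, 0], [0, 1]]  ->  [[153, 112], [56, 41]]
... * rho(b) = [[-1, 2], [1, -3]]  ->  [[-41, -30], [-15, -11]]
... * rho(a^-1) = [[1, 0], [2, 1]]  ->  [[-101, -30], [-37, -11]]
... * rho(c^-1) = [[1, 0], [0, 1]]  ->  [[-101, -30], [-37, -11]]
... * rho(c^-1) = [[1, 0], [0, 1]]  ->  [[-101, -30], [-37, -11]]
... * rho(a^-1) = [[1, 0], [2, 1]]  ->  [[-161, -30], [-59, -11]]
... * rho(b) = [[-1, 2], [1, -3]]  ->  [[131, -232], [48, -85]]
... * rho(c^-1) = [[1, 0], [0, 1]]  ->  [[131, -232], [48, -85]]
tr = 131 + -85 = 46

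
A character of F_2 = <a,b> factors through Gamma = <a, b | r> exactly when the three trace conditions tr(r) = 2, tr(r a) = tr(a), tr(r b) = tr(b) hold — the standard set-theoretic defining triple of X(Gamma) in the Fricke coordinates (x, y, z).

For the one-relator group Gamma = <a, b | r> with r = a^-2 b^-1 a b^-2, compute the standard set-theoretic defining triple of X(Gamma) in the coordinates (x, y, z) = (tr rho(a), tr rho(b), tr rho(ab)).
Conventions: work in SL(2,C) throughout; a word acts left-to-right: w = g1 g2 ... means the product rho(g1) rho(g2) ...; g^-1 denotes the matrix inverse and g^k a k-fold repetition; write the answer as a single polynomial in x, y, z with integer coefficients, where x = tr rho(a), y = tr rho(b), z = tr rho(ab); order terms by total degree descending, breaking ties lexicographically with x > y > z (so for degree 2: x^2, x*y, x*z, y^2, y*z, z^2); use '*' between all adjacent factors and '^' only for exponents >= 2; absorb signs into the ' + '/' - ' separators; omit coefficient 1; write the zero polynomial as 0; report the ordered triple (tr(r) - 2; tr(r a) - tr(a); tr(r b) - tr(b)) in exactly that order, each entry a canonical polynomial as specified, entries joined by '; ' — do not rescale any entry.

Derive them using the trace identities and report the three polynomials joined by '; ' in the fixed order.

tr(a^-1) = tr(a) = x
tr(a^-1 b) = tr(b) * tr(a) - tr(b a) = x*y - z
tr(a^-1 b^-1) = tr(a^-1) * tr(b) - tr(a^-1 b) = z
tr(a b a) = tr(a) * tr(b a) - tr(b) = x*z - y
tr(a b a b) = tr(b a) * tr(b a) - tr(1) = z^2 - 2
tr(b^-1 a b a) = tr(a b a) * tr(b) - tr(a b a b) = x*y*z - y^2 - z^2 + 2
tr(a^-1 b^-1 a b) = tr(b^-1 a b) * tr(a) - tr(b^-1 a b a) = -x*y*z + x^2 + y^2 + z^2 - 2
tr(a^-2 b^-1 a b) = tr(a^-1 b^-1 a b) * tr(a) - tr(a^-1 b^-1 a b a) = -x^2*y*z + x^3 + x*y^2 + x*z^2 - 3*x
tr(a^-2 b^-1 a b^-1) = tr(a^-2 b^-1 a) * tr(b) - tr(a^-2 b^-1 a b) = x^2*y*z - x^3 - x*y^2 - x*z^2 + y*z + 3*x
tr(a^-2 b^-1 a b^-2) = tr(a^-2 b^-1 a b^-1) * tr(b) - tr(a^-2 b^-1 a) = x^2*y^2*z - x^3*y - x*y^3 - x*y*z^2 + y^2*z + 3*x*y - z
tr(b^-1 a b^-1) = tr(a b^-1) * tr(b) - tr(a) = x*y^2 - y*z - x
tr(a^2) = tr(a) * tr(a) - tr(1) = x^2 - 2
tr(a b^-1 a) = tr(a^2) * tr(b) - tr(a^2 b) = x^2*y - x*z - y
tr(b^-1 a b^-1 a) = tr(a b^-1 a) * tr(b) - tr(a b^-1 a b) = x^2*y^2 - 2*x*y*z + z^2 - 2
tr(b^-1 a^-1 b^-1 a) = tr(b^-1 a b^-1) * tr(a) - tr(b^-1 a b^-1 a) = x*y*z - x^2 - z^2 + 2
tr(a^-1 b^-1 a b^-2) = tr(b^-1 a^-1 b^-1 a) * tr(b) - tr(b^-1 a^-1 b^-1 a b) = x*y^2*z - x^2*y - y*z^2 + y
assemble the triple (tr(r) - 2; tr(r a) - x; tr(r b) - y)

x^2*y^2*z - x^3*y - x*y^3 - x*y*z^2 + y^2*z + 3*x*y - z - 2; x*y^2*z - x^2*y - y*z^2 - x + y; x^2*y*z - x^3 - x*y^2 - x*z^2 + y*z + 3*x - y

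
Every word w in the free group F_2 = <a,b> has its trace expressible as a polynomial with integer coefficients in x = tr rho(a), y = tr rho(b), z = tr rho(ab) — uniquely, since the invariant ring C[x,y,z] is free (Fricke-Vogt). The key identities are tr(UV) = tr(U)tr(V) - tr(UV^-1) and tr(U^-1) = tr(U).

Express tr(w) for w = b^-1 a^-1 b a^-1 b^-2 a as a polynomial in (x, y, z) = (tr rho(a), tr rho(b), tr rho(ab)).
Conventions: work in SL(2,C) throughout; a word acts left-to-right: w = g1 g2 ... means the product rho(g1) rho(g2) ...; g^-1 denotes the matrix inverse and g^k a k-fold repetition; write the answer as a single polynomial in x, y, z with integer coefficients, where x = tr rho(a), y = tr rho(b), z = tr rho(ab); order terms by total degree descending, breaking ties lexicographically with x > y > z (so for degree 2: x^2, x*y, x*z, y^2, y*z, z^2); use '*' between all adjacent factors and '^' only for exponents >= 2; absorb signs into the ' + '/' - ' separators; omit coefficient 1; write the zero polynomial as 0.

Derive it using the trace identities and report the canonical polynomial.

trace(b^-1) = trace(b) = y
trace(b^-1 a) = trace(a) * trace(b) - trace(a b) = x*y - z
trace(a^-1 b^-1) = trace(b^-1) * trace(a) - trace(b^-1 a) = z
trace(a^2 b) = trace(a) * trace(b a) - trace(b) = x*z - y
trace(a^2) = trace(a) * trace(a) - trace(1) = x^2 - 2
trace(a b^2 a) = trace(b) * trace(a^2 b) - trace(a^2) = x*y*z - x^2 - y^2 + 2
trace(a b a b) = trace(a b) * trace(a b) - trace(1)   [split at repeated a] = z^2 - 2
trace(a b^2 a b) = trace(b) * trace(a b a b) - trace(a b a) = y*z^2 - x*z - y
trace(a b^2 a b^-1) = trace(a b^2 a) * trace(b) - trace(a b^2 a b) = x*y^2*z - x^2*y - y^3 - y*z^2 + x*z + 3*y
trace(b^-2 a b^2 a) = trace(a b^2 a b^-1) * trace(b) - trace(a b^2 a) = x*y^3*z - x^2*y^2 - y^4 - y^2*z^2 + x^2 + 4*y^2 - 2
trace(b a^-1 b^-2 a b) = trace(b^-2 a b^2) * trace(a) - trace(b^-2 a b^2 a) = -x*y^3*z + x^2*y^2 + y^4 + y^2*z^2 - 4*y^2 + 2
trace(b a b) = trace(b) * trace(a b) - trace(a) = y*z - x
trace(b a b a b a) = trace(b a b a) * trace(b a) - trace(a b)   [split at repeated b] = z^3 - 3*z
trace(a b a b a^-1 b) = trace(b a b a b) * trace(a) - trace(b a b a b a) = x*y*z^2 - x^2*z - z^3 - x*y + 3*z
trace(a b a b a^-1 b^-1) = trace(a b a b a^-1) * trace(b) - trace(a b a b a^-1 b) = -x*y*z^2 + x^2*z + y^2*z + z^3 - 3*z
trace(b a^-1 b^-2 a b a) = trace(a b a b a^-1 b^-1) * trace(b) - trace(a b a b a^-1) = -x*y^2*z^2 + x^2*y*z + y^3*z + y*z^3 - 4*y*z + x
trace(a^-1 b a^-1 b^-2 a b) = trace(b a^-1 b^-2 a b) * trace(a) - trace(b a^-1 b^-2 a b a) = -x^2*y^3*z + x^3*y^2 + x*y^4 + 2*x*y^2*z^2 - x^2*y*z - y^3*z - y*z^3 - 4*x*y^2 + 4*y*z + x
trace(b^-1 a^-1 b a^-1 b^-2 a) = trace(a^-1 b a^-1 b^-2 a) * trace(b) - trace(a^-1 b a^-1 b^-2 a b) = x^2*y^3*z - x^3*y^2 - x*y^4 - 2*x*y^2*z^2 + x^2*y*z + y^3*z + y*z^3 + 4*x*y^2 - 3*y*z - x

x^2*y^3*z - x^3*y^2 - x*y^4 - 2*x*y^2*z^2 + x^2*y*z + y^3*z + y*z^3 + 4*x*y^2 - 3*y*z - x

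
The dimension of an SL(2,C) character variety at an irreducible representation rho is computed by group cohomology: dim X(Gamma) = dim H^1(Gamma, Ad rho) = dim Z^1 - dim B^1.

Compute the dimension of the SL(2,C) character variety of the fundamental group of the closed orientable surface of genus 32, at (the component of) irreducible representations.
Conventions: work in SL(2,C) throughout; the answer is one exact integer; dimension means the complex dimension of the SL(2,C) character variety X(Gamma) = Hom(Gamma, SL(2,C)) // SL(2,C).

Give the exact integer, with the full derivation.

pi_1 of the closed genus-32 surface has 64 generators bound by the single product-of-commutators relator.
Unconstrained cocycle data is one sl_2 vector per generator (192 dimensions), cut by the relator condition d_2(z) = 0.
d_2 is surjective at irreducible rho (its cokernel H^2 is dual to H^0 = 0), so dim Z^1 = 192 - 3 = 189.
dim B^1 = 3 (coboundaries, injective at irreducible rho).
Hence dim X = 189 - 3 = 186.

186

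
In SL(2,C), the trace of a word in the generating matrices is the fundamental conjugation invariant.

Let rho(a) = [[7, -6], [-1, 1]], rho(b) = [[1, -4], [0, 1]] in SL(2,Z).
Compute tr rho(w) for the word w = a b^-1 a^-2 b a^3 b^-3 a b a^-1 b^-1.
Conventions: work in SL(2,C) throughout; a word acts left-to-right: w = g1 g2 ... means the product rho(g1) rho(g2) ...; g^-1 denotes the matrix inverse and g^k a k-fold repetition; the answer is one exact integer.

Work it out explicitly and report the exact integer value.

rho(a) = [[7, -6], [-1, 1]]
... * rho(b^-1) = [[1, 4], [0, 1]]  ->  [[7, 22], [-1, -3]]
... * rho(a^-1) = [[1, 6], [1, 7]]  ->  [[29, 196], [-4, -27]]
... * rho(a^-1) = [[1, 6], [1, 7]]  ->  [[225, 1546], [-31, -213]]
... * rho(b) = [[1, -4], [0, 1]]  ->  [[225, 646], [-31, -89]]
... * rho(a) = [[7, -6], [-1, 1]]  ->  [[929, -704], [-128, 97]]
... * rho(a) = [[7, -6], [-1, 1]]  ->  [[7207, -6278], [-993, 865]]
... * rho(a) = [[7, -6], [-1, 1]]  ->  [[56727, -49520], [-7816, 6823]]
... * rho(b^-1) = [[1, 4], [0, 1]]  ->  [[56727, 177388], [-7816, -24441]]
... * rho(b^-1) = [[1, 4], [0, 1]]  ->  [[56727, 404296], [-7816, -55705]]
... * rho(b^-1) = [[1, 4], [0, 1]]  ->  [[56727, 631204], [-7816, -86969]]
... * rho(a) = [[7, -6], [-1, 1]]  ->  [[-234115, 290842], [32257, -40073]]
... * rho(b) = [[1, -4], [0, 1]]  ->  [[-234115, 1227302], [32257, -169101]]
... * rho(a^-1) = [[1, 6], [1, 7]]  ->  [[993187, 7186424], [-136844, -990165]]
... * rho(b^-1) = [[1, 4], [0, 1]]  ->  [[993187, 11159172], [-136844, -1537541]]
tr = 993187 + -1537541 = -544354

-544354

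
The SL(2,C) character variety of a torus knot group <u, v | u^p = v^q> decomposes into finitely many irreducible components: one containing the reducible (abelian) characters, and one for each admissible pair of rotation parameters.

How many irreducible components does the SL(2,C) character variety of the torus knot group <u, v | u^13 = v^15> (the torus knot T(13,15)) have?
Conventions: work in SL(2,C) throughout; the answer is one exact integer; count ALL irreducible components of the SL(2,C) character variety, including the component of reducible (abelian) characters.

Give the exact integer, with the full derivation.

For T(13,15): irreducibility forces the central element u^13 = v^15 to one of +I, -I.
On an irreducible component, tr(u) is locked at 2*cos(pi*alpha/13) for some alpha in 1..12, and tr(v) at 2*cos(pi*beta/15) for some beta in 1..14.
The two central values (-1)^alpha I and (-1)^beta I must be the same matrix, so alpha and beta share a parity.
count pairs: odd alpha (6 choices) x odd beta (7), plus even alpha (6) x even beta (7): 6*7 + 6*7 = 84.
components with irreducible characters: 84; plus the single component of reducible (abelian) characters: total 85.

85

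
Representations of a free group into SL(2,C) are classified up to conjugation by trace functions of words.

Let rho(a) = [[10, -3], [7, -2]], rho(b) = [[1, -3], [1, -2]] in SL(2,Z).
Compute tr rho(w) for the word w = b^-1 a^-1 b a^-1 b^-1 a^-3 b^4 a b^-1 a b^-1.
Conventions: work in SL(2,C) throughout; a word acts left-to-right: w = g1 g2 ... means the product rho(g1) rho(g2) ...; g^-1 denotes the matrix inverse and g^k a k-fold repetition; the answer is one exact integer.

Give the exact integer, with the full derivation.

rho(b^-1) = [[-2, 3], [-1, 1]]
... * rho(a^-1) = [[-2, 3], [-7, 10]]  ->  [[-17, 24], [-5, 7]]
... * rho(b) = [[1, -3], [1, -2]]  ->  [[7, 3], [2, 1]]
... * rho(a^-1) = [[-2, 3], [-7, 10]]  ->  [[-35, 51], [-11, 16]]
... * rho(b^-1) = [[-2, 3], [-1, 1]]  ->  [[19, -54], [6, -17]]
... * rho(a^-1) = [[-2, 3], [-7, 10]]  ->  [[340, -483], [107, -152]]
... * rho(a^-1) = [[-2, 3], [-7, 10]]  ->  [[2701, -3810], [850, -1199]]
... * rho(a^-1) = [[-2, 3], [-7, 10]]  ->  [[21268, -29997], [6693, -9440]]
... * rho(b) = [[1, -3], [1, -2]]  ->  [[-8729, -3810], [-2747, -1199]]
... * rho(b) = [[1, -3], [1, -2]]  ->  [[-12539, 33807], [-3946, 10639]]
... * rho(b) = [[1, -3], [1, -2]]  ->  [[21268, -29997], [6693, -9440]]
... * rho(b) = [[1, -3], [1, -2]]  ->  [[-8729, -3810], [-2747, -1199]]
... * rho(a) = [[10, -3], [7, -2]]  ->  [[-113960, 33807], [-35863, 10639]]
... * rho(b^-1) = [[-2, 3], [-1, 1]]  ->  [[194113, -308073], [61087, -96950]]
... * rho(a) = [[10, -3], [7, -2]]  ->  [[-215381, 33807], [-67780, 10639]]
... * rho(b^-1) = [[-2, 3], [-1, 1]]  ->  [[396955, -612336], [124921, -192701]]
tr = 396955 + -192701 = 204254

204254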